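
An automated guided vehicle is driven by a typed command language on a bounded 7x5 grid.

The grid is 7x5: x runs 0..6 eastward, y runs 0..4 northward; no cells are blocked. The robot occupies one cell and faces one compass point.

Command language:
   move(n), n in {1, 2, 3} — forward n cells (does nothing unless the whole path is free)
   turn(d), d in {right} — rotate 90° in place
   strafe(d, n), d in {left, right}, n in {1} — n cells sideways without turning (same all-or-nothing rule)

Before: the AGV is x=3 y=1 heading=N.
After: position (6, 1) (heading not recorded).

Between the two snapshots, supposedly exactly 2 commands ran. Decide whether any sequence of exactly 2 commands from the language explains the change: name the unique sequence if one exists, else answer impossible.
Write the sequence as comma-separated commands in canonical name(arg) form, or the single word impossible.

key: order matters: swapping turn(right) and move(3) lands elsewhere
start: x=3 y=1 heading=N
1. turn(right) → x=3 y=1 heading=E
2. move(3) → x=6 y=1 heading=E
all 36 alternatives checked — unique.

turn(right), move(3)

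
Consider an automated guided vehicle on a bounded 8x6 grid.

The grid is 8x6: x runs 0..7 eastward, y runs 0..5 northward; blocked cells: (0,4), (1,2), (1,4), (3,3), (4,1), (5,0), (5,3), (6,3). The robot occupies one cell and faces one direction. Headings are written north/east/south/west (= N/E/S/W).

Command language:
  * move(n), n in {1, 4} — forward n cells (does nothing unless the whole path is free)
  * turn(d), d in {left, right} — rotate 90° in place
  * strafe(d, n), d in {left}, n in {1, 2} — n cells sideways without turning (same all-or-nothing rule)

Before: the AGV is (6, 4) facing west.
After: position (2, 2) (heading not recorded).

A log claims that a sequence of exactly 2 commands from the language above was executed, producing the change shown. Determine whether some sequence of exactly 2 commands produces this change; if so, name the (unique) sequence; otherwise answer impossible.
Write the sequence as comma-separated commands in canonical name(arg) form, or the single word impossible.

move(4), strafe(left, 2)

key: order matters: swapping move(4) and strafe(left, 2) lands elsewhere
start: (6, 4) facing west
1. move(4) → (2, 4) facing west
2. strafe(left, 2) → (2, 2) facing west
uniquely the one of 36 2-step routes that fits.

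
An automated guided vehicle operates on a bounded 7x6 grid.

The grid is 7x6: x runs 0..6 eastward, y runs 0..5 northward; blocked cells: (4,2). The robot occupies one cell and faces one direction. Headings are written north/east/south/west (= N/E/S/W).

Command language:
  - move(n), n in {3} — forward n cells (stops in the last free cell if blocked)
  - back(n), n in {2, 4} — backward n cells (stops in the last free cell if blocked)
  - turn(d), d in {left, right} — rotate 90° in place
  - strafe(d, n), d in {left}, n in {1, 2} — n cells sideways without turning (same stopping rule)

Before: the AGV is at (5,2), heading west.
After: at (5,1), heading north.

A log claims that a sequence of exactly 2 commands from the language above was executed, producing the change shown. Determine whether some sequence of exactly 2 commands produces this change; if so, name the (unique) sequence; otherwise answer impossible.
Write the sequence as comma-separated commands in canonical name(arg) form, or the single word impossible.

key: running turn(right) before strafe(left, 1) would end elsewhere — order is forced
initial: at (5,2), heading west
step 1 (strafe(left, 1)): at (5,1), heading west
step 2 (turn(right)): at (5,1), heading north
uniquely the one of 49 2-step routes that fits.

strafe(left, 1), turn(right)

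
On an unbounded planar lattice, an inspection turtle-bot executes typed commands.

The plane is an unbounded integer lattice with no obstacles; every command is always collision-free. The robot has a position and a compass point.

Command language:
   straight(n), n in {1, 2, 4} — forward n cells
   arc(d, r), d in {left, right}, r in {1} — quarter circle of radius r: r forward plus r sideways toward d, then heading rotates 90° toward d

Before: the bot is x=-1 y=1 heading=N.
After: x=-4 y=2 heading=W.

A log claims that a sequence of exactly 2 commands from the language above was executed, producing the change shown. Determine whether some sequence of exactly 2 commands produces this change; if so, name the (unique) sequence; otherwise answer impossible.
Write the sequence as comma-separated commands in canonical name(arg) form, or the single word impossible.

key: order matters: swapping arc(left, 1) and straight(2) lands elsewhere
from: x=-1 y=1 heading=N
step 1 (arc(left, 1)): x=-2 y=2 heading=W
step 2 (straight(2)): x=-4 y=2 heading=W
all 25 alternatives checked — unique.

arc(left, 1), straight(2)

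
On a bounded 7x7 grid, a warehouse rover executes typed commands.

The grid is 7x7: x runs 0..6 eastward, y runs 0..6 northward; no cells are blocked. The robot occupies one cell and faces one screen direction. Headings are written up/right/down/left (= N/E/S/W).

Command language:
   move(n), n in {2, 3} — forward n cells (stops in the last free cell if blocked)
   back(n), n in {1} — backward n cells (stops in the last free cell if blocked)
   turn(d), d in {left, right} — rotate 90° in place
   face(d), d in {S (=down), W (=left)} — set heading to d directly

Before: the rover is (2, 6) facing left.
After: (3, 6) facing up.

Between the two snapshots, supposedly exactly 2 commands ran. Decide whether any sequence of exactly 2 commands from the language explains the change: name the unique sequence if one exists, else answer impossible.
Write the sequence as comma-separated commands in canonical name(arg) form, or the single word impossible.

key: running turn(right) before back(1) would end elsewhere — order is forced
start: (2, 6) facing left
[1] after back(1): (3, 6) facing left
[2] after turn(right): (3, 6) facing up
no rival 2-sequence matches.

back(1), turn(right)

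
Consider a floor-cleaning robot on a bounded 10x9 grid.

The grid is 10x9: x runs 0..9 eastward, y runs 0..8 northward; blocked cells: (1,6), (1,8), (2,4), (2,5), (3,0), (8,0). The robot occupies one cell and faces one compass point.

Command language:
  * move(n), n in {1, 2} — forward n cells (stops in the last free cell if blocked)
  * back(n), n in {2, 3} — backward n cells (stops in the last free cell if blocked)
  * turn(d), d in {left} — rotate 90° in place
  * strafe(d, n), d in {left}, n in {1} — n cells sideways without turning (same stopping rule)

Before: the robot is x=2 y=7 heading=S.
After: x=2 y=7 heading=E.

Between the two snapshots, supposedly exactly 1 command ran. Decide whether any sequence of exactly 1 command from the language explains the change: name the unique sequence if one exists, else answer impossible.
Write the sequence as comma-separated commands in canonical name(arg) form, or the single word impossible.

turn(left)

key: (2,7) unchanged — the single command moves nothing
t0: x=2 y=7 heading=S
t=1 turn(left) ⇒ x=2 y=7 heading=E
uniquely the one of 6 1-step routes that fits.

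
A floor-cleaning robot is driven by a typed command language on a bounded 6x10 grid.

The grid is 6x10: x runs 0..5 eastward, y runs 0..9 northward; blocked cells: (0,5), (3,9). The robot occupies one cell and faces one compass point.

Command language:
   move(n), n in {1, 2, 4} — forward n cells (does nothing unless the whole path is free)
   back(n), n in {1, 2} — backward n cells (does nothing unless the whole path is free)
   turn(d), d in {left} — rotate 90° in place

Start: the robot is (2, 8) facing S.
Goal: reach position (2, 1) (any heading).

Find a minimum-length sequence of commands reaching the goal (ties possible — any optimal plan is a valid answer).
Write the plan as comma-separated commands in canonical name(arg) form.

start: (2, 8) facing S
step 1 (move(2)): (2, 6) facing S
step 2 (move(1)): (2, 5) facing S
step 3 (move(4)): (2, 1) facing S
nothing shorter than 3 reaches the goal.

move(2), move(1), move(4)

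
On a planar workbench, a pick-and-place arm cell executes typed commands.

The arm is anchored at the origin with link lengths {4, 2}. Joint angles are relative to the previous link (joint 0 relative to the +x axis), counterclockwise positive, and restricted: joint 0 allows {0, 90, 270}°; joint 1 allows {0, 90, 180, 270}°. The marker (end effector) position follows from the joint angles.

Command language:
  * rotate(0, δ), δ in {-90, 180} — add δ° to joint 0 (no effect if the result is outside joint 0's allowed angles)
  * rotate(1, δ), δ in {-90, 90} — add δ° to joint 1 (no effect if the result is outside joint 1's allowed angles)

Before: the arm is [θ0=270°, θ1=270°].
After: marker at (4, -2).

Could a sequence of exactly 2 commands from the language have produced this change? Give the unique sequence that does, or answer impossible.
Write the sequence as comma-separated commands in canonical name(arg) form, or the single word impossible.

rotate(0, 180), rotate(0, -90)

key: running rotate(0, -90) before rotate(0, 180) would end elsewhere — order is forced
t0: [θ0=270°, θ1=270°]
[1] after rotate(0, 180): [θ0=90°, θ1=270°]
[2] after rotate(0, -90): [θ0=0°, θ1=270°]
all 16 alternatives checked — unique.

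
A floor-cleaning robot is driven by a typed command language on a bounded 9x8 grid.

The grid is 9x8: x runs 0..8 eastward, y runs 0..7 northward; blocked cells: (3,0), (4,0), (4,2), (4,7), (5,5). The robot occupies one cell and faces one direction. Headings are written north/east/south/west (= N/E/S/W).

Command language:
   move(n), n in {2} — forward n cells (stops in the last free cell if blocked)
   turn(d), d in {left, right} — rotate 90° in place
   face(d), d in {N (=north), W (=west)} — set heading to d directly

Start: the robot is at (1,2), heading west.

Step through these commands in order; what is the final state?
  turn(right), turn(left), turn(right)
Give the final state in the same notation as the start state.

at (1,2), heading north

start: at (1,2), heading west
[1] after turn(right): at (1,2), heading north
[2] after turn(left): at (1,2), heading west
[3] after turn(right): at (1,2), heading north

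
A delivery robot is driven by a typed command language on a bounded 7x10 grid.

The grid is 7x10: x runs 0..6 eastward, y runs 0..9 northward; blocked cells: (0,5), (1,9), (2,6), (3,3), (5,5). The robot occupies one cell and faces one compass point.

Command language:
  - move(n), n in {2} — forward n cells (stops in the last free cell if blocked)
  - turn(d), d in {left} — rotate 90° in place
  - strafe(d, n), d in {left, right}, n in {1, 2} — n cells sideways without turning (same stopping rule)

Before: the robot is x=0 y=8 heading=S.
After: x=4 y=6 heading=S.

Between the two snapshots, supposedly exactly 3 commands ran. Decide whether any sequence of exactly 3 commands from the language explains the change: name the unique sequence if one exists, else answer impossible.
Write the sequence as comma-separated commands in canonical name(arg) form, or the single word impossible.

strafe(left, 2), strafe(left, 2), move(2)

key: heading stays S — no command in the sequence turns
t0: x=0 y=8 heading=S
t=1 strafe(left, 2) ⇒ x=2 y=8 heading=S
t=2 strafe(left, 2) ⇒ x=4 y=8 heading=S
t=3 move(2) ⇒ x=4 y=6 heading=S
no other 3-command option fits: unique.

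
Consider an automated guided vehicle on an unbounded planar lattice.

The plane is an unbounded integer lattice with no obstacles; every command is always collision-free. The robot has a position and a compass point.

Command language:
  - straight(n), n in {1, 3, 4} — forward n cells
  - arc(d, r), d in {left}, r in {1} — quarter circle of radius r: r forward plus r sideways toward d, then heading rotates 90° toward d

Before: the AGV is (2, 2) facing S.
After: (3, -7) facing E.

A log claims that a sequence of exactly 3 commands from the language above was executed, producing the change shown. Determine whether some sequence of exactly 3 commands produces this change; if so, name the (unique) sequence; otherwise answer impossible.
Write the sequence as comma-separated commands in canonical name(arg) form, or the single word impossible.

key: cell and facing (now E) both changed — the 3 commands mix motion and turning
from: (2, 2) facing S
1. straight(4) → (2, -2) facing S
2. straight(4) → (2, -6) facing S
3. arc(left, 1) → (3, -7) facing E
no rival 3-sequence matches.

straight(4), straight(4), arc(left, 1)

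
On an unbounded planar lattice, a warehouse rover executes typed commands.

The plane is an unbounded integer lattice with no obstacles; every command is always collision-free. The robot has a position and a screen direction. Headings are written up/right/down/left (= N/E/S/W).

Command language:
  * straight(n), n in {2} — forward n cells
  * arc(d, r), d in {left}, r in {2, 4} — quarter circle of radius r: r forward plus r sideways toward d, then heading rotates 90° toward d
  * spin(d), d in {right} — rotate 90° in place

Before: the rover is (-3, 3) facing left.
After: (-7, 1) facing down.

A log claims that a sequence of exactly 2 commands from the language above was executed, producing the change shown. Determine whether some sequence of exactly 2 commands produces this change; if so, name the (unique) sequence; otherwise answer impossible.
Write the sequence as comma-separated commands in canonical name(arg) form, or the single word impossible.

key: cell and facing (now S) both changed — the 2 commands mix motion and turning
t0: (-3, 3) facing left
step 1 (straight(2)): (-5, 3) facing left
step 2 (arc(left, 2)): (-7, 1) facing down
uniquely the one of 16 2-step routes that fits.

straight(2), arc(left, 2)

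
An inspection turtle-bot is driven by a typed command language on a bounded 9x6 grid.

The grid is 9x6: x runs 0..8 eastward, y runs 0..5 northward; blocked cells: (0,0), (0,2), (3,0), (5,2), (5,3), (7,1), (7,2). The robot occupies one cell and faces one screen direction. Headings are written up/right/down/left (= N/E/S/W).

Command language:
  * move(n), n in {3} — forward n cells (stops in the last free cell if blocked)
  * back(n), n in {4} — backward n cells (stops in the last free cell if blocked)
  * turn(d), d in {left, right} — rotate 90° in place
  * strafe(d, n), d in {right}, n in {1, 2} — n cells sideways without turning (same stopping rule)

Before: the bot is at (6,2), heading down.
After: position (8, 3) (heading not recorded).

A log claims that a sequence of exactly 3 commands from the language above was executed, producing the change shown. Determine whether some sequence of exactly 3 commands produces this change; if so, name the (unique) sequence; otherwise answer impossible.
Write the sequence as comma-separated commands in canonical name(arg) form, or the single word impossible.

key: back(4) runs into the grid edge before its full distance
t0: at (6,2), heading down
[1] after turn(right): at (6,2), heading left
[2] after strafe(right, 1): at (6,3), heading left
[3] after back(4): at (8,3), heading left
uniquely the one of 216 3-step routes that fits.

turn(right), strafe(right, 1), back(4)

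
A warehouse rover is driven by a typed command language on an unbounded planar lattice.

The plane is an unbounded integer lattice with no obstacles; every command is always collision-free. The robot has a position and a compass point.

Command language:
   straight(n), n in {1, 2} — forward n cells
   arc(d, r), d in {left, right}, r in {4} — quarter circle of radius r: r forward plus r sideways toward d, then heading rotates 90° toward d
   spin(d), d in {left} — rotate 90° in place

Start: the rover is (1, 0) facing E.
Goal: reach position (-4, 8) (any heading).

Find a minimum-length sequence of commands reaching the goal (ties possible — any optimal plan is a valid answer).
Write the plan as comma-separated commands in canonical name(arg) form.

t0: (1, 0) facing E
t=1 arc(left, 4) ⇒ (5, 4) facing N
t=2 arc(left, 4) ⇒ (1, 8) facing W
t=3 straight(2) ⇒ (-1, 8) facing W
t=4 straight(2) ⇒ (-3, 8) facing W
t=5 straight(1) ⇒ (-4, 8) facing W
no 4-step plan works, so 5 is optimal.

arc(left, 4), arc(left, 4), straight(2), straight(2), straight(1)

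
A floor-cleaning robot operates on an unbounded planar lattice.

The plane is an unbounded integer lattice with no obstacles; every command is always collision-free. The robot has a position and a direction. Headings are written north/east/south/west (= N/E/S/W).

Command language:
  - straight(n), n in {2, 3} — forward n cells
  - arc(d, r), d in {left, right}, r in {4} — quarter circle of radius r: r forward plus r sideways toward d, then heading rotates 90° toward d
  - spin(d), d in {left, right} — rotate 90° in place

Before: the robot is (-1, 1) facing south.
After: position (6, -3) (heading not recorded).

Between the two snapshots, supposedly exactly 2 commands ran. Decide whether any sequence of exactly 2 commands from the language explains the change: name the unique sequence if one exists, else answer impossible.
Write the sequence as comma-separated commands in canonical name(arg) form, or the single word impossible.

arc(left, 4), straight(3)

key: order matters: swapping arc(left, 4) and straight(3) lands elsewhere
start: (-1, 1) facing south
[1] after arc(left, 4): (3, -3) facing east
[2] after straight(3): (6, -3) facing east
no other 2-command option fits: unique.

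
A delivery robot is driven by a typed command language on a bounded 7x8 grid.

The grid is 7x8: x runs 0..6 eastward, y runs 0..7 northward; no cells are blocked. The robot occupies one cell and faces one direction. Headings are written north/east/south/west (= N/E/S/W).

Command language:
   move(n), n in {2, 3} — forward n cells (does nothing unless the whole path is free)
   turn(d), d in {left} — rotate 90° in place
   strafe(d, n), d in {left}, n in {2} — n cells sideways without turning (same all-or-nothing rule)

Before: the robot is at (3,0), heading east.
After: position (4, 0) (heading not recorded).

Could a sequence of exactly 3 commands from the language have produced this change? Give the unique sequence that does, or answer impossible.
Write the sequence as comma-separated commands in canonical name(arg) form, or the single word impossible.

key: running strafe(left, 2) before move(3) would end elsewhere — order is forced
from: at (3,0), heading east
[1] after move(3): at (6,0), heading east
[2] after turn(left): at (6,0), heading north
[3] after strafe(left, 2): at (4,0), heading north
uniquely the one of 64 3-step routes that fits.

move(3), turn(left), strafe(left, 2)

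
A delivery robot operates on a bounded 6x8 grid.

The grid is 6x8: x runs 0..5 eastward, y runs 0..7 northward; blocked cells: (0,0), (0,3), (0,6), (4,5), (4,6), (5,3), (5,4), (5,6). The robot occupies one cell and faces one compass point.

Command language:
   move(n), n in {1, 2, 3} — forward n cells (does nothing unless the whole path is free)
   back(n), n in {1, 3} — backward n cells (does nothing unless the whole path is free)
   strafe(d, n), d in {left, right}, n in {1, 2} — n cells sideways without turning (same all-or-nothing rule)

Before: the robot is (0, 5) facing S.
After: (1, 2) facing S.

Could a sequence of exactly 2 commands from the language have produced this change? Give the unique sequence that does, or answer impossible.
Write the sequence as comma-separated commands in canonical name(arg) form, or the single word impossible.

key: heading stays S — no command in the sequence turns
from: (0, 5) facing S
step 1 (strafe(left, 1)): (1, 5) facing S
step 2 (move(3)): (1, 2) facing S
no rival 2-sequence matches.

strafe(left, 1), move(3)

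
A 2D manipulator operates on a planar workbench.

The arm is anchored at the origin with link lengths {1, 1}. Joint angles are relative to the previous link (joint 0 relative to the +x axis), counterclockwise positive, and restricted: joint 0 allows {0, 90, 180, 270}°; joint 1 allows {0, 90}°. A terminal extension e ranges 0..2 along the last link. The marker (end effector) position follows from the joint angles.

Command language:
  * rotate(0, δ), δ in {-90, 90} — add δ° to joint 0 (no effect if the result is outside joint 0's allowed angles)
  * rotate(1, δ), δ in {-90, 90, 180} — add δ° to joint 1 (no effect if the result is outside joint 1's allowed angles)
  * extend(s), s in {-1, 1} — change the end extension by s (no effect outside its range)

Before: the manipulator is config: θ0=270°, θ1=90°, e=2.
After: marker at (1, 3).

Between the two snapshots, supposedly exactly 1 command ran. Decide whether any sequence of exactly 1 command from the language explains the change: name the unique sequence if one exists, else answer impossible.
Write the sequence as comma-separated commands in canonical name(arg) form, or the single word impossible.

rotate(0, 90)

from: config: θ0=270°, θ1=90°, e=2
t=1 rotate(0, 90) ⇒ config: θ0=0°, θ1=90°, e=2
no rival 1-sequence matches.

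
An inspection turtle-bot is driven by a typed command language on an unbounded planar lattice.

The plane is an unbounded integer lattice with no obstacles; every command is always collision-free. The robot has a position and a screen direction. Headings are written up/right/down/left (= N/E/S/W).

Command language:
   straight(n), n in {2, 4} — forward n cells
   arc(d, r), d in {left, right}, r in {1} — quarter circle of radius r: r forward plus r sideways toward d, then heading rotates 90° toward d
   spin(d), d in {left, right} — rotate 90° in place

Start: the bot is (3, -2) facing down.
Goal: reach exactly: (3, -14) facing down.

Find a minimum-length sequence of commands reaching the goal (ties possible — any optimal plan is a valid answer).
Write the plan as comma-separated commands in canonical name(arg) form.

from: (3, -2) facing down
t=1 straight(4) ⇒ (3, -6) facing down
t=2 straight(4) ⇒ (3, -10) facing down
t=3 straight(4) ⇒ (3, -14) facing down
shorter routes all fall short; 3 is best.

straight(4), straight(4), straight(4)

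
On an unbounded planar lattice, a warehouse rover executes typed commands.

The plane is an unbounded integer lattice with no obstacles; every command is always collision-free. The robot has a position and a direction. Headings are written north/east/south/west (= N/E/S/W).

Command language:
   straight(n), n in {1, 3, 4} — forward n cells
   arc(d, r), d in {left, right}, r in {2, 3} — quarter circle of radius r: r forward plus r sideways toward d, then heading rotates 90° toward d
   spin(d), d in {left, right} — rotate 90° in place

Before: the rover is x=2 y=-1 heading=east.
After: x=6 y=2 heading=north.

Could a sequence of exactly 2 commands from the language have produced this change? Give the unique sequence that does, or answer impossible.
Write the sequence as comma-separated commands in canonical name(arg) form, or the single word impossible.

straight(1), arc(left, 3)

key: order matters: swapping straight(1) and arc(left, 3) lands elsewhere
t0: x=2 y=-1 heading=east
step 1 (straight(1)): x=3 y=-1 heading=east
step 2 (arc(left, 3)): x=6 y=2 heading=north
no rival 2-sequence matches.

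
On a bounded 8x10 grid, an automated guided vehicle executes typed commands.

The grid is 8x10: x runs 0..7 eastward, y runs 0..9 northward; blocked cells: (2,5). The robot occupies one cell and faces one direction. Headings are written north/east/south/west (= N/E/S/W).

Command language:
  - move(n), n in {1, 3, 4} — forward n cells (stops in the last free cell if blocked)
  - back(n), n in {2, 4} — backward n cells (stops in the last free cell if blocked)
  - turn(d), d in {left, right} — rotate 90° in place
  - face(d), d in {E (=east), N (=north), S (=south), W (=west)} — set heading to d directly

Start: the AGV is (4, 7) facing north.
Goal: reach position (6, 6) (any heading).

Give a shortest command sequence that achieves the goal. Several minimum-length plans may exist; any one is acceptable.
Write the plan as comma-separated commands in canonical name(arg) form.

turn(left), back(2), turn(left), move(1)

from: (4, 7) facing north
step 1 (turn(left)): (4, 7) facing west
step 2 (back(2)): (6, 7) facing west
step 3 (turn(left)): (6, 7) facing south
step 4 (move(1)): (6, 6) facing south
nothing shorter than 4 reaches the goal.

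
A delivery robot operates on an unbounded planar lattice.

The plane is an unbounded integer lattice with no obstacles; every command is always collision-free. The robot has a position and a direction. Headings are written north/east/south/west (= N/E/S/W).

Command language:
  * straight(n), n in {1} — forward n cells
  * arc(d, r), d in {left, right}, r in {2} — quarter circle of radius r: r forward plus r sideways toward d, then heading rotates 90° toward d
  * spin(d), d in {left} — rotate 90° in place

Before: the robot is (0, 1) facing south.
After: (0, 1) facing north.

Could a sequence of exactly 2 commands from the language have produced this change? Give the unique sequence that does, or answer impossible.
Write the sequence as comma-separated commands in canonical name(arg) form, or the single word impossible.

key: parked at (0,1) the whole time — nothing moves the robot
begin: (0, 1) facing south
[1] after spin(left): (0, 1) facing east
[2] after spin(left): (0, 1) facing north
uniquely the one of 16 2-step routes that fits.

spin(left), spin(left)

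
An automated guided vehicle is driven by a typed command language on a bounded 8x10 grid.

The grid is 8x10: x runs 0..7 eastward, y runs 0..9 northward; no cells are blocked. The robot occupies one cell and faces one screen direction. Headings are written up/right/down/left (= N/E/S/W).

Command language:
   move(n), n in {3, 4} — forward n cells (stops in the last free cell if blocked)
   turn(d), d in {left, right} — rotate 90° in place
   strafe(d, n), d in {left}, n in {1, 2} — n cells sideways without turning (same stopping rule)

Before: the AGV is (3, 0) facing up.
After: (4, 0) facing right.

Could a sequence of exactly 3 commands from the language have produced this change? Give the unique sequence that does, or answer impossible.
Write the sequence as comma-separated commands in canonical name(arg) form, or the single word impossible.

strafe(left, 2), turn(right), move(3)

key: cell and facing (now E) both changed — the 3 commands mix motion and turning
initial: (3, 0) facing up
1. strafe(left, 2) → (1, 0) facing up
2. turn(right) → (1, 0) facing right
3. move(3) → (4, 0) facing right
uniquely the one of 216 3-step routes that fits.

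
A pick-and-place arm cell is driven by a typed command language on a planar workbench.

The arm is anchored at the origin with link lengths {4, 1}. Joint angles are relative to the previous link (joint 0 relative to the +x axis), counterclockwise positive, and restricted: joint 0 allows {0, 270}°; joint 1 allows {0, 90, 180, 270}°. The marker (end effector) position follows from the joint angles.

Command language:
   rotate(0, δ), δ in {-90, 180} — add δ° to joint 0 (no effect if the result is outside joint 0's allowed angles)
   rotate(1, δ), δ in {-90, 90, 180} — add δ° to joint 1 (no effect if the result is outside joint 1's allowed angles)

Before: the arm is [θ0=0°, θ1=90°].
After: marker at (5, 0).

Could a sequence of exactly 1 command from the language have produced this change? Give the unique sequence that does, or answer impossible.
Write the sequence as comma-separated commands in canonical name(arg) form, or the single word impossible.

rotate(1, -90)

from: [θ0=0°, θ1=90°]
t=1 rotate(1, -90) ⇒ [θ0=0°, θ1=0°]
all 5 alternatives checked — unique.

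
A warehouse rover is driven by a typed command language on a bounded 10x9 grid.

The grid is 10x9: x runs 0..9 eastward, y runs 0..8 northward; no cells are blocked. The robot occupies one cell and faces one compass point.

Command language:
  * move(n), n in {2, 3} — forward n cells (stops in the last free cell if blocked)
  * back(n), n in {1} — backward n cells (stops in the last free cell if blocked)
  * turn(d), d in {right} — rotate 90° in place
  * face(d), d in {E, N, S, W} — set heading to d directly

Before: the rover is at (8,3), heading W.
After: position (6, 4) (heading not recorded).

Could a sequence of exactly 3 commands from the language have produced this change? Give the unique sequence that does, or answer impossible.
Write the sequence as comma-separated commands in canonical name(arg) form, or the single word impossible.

key: order matters: swapping move(2) and back(1) lands elsewhere
from: at (8,3), heading W
step 1 (move(2)): at (6,3), heading W
step 2 (face(S)): at (6,3), heading S
step 3 (back(1)): at (6,4), heading S
no other 3-command option fits: unique.

move(2), face(S), back(1)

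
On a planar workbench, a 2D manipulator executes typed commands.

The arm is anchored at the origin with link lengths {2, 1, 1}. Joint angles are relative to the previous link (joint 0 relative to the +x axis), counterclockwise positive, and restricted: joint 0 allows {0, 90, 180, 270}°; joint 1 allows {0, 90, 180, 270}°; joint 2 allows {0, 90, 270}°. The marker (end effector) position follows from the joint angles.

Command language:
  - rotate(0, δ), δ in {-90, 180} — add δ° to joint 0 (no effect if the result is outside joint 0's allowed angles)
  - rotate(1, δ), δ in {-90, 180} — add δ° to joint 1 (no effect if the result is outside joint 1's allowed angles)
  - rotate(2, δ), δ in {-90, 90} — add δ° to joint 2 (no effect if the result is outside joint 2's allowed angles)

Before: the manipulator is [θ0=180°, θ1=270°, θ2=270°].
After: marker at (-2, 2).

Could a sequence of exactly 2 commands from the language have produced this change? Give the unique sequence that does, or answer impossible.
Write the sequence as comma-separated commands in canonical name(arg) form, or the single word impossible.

rotate(2, -90), rotate(2, 90)

key: order matters: swapping rotate(2, -90) and rotate(2, 90) lands elsewhere
t0: [θ0=180°, θ1=270°, θ2=270°]
t=1 rotate(2, -90) ⇒ [θ0=180°, θ1=270°, θ2=270°]
t=2 rotate(2, 90) ⇒ [θ0=180°, θ1=270°, θ2=0°]
no other 2-command option fits: unique.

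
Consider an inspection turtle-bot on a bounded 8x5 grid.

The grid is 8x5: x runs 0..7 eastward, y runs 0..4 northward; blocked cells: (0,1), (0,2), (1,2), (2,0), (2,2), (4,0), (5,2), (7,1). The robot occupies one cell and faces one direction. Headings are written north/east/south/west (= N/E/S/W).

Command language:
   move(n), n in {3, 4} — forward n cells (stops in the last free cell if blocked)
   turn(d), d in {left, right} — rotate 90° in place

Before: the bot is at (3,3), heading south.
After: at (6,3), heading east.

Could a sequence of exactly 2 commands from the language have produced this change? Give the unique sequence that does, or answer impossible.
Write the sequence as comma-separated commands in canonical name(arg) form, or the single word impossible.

key: running move(3) before turn(left) would end elsewhere — order is forced
t0: at (3,3), heading south
[1] after turn(left): at (3,3), heading east
[2] after move(3): at (6,3), heading east
no rival 2-sequence matches.

turn(left), move(3)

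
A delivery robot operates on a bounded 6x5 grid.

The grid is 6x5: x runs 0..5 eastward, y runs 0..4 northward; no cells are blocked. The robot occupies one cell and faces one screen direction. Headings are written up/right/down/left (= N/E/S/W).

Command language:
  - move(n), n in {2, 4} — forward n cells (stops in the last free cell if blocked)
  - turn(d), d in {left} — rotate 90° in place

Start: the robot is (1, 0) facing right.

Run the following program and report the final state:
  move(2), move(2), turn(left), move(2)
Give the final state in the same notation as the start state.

start: (1, 0) facing right
step 1 (move(2)): (3, 0) facing right
step 2 (move(2)): (5, 0) facing right
step 3 (turn(left)): (5, 0) facing up
step 4 (move(2)): (5, 2) facing up

(5, 2) facing up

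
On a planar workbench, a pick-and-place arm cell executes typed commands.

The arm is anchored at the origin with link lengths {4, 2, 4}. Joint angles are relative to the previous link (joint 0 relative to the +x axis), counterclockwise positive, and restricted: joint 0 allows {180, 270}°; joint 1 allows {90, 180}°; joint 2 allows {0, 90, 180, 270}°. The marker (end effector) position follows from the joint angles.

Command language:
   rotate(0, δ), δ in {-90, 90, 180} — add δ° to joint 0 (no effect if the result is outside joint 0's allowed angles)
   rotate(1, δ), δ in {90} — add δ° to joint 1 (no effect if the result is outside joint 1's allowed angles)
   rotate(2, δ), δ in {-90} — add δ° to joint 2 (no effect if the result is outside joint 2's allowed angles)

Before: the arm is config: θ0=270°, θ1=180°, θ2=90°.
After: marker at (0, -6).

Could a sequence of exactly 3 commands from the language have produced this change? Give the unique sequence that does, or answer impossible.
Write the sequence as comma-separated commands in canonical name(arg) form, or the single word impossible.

rotate(2, -90), rotate(2, -90), rotate(2, -90)

initial: config: θ0=270°, θ1=180°, θ2=90°
t=1 rotate(2, -90) ⇒ config: θ0=270°, θ1=180°, θ2=0°
t=2 rotate(2, -90) ⇒ config: θ0=270°, θ1=180°, θ2=270°
t=3 rotate(2, -90) ⇒ config: θ0=270°, θ1=180°, θ2=180°
no rival 3-sequence matches.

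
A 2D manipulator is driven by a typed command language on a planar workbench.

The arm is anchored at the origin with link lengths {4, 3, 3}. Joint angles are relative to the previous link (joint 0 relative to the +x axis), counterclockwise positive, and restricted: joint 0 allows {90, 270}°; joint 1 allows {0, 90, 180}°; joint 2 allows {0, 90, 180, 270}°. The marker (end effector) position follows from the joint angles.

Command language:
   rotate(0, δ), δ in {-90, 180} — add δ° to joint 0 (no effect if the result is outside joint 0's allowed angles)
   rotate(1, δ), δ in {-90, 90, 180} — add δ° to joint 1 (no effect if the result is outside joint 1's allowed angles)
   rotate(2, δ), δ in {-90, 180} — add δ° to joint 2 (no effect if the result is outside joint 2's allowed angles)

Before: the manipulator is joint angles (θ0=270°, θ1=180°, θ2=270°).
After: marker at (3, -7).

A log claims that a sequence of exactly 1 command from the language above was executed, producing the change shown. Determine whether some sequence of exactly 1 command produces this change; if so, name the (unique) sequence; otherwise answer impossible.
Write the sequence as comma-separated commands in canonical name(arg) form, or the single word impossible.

rotate(1, -90)

from: joint angles (θ0=270°, θ1=180°, θ2=270°)
[1] after rotate(1, -90): joint angles (θ0=270°, θ1=90°, θ2=270°)
all 7 alternatives checked — unique.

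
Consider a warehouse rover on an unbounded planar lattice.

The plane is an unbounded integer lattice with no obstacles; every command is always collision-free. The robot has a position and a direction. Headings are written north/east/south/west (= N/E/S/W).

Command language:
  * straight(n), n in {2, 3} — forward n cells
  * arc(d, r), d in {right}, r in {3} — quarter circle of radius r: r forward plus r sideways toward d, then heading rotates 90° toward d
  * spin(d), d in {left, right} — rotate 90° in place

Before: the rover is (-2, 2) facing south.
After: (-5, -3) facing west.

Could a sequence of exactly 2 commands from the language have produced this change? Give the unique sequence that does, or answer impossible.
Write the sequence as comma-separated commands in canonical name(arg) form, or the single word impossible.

key: order matters: swapping straight(2) and arc(right, 3) lands elsewhere
from: (-2, 2) facing south
1. straight(2) → (-2, 0) facing south
2. arc(right, 3) → (-5, -3) facing west
no other 2-command option fits: unique.

straight(2), arc(right, 3)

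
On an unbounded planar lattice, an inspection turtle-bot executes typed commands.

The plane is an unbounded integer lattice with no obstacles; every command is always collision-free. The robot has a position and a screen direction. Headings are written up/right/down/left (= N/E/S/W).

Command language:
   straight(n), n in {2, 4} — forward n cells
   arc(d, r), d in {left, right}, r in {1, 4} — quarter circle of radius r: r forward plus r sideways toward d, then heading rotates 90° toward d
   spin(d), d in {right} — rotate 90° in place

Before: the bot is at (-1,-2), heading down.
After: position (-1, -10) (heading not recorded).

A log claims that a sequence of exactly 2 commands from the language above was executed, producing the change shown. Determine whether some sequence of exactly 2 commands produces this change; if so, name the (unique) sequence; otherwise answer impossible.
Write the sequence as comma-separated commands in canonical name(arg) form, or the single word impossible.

straight(4), straight(4)

from: at (-1,-2), heading down
1. straight(4) → at (-1,-6), heading down
2. straight(4) → at (-1,-10), heading down
no rival 2-sequence matches.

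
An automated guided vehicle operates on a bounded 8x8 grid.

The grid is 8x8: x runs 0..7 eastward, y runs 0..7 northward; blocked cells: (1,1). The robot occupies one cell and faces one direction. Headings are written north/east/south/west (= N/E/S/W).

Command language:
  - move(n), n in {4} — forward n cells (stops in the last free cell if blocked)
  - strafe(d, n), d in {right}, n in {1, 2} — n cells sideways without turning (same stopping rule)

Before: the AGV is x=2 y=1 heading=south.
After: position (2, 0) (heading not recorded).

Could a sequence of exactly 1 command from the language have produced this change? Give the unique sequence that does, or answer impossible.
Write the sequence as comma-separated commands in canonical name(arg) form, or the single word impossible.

move(4)

key: move(4) runs into the grid edge before its full distance
start: x=2 y=1 heading=south
[1] after move(4): x=2 y=0 heading=south
no other 1-command option fits: unique.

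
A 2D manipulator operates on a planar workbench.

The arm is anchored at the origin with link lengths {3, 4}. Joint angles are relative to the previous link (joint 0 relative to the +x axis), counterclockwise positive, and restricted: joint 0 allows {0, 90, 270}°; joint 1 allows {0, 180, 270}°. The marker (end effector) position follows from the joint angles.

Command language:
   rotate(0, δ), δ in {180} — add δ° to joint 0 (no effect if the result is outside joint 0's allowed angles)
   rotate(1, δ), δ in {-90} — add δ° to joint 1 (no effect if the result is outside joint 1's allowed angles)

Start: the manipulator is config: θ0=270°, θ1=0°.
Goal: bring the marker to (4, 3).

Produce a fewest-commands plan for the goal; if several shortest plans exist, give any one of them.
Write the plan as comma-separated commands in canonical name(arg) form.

rotate(1, -90), rotate(0, 180)

t0: config: θ0=270°, θ1=0°
t=1 rotate(1, -90) ⇒ config: θ0=270°, θ1=270°
t=2 rotate(0, 180) ⇒ config: θ0=90°, θ1=270°
shorter routes all fall short; 2 is best.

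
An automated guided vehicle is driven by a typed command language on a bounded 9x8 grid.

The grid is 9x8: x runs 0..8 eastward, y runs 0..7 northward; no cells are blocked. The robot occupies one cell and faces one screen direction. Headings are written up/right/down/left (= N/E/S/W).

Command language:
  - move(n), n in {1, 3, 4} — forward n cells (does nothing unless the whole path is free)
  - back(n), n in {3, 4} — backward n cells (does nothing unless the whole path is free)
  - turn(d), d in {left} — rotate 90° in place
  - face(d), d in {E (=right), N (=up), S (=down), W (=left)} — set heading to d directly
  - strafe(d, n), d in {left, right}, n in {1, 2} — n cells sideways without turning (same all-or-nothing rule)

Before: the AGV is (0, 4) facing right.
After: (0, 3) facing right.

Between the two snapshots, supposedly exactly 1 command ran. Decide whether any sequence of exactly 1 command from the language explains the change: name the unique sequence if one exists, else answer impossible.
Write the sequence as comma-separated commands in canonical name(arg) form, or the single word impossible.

key: heading stays E — the single command does not turn
from: (0, 4) facing right
[1] after strafe(right, 1): (0, 3) facing right
no rival 1-sequence matches.

strafe(right, 1)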